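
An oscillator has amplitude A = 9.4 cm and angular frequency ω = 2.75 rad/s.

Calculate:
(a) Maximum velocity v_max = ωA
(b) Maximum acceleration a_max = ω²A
v_max = ωA = 2.75×0.094 = 0.2585 m/s
a_max = ω²A = 2.75²×0.094 = 0.7109 m/s²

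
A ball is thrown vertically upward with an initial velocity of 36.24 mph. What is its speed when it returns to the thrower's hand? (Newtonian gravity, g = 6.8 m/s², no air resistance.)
By conservation of energy, the ball returns at the same speed = 36.24 mph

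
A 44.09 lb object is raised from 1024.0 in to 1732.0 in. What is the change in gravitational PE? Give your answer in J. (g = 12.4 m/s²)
ΔPE = mg(h₂ − h₁) = 20 kg × 12.4 m/s² × (43.99 − 26.01) m = 4460 J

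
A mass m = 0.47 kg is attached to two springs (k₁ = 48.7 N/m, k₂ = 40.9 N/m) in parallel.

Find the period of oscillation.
k_eq = k₁+k₂ = 89.6 N/m
T = 2π√(m/k_eq) = 2π√(0.47/89.6) = 0.4551 s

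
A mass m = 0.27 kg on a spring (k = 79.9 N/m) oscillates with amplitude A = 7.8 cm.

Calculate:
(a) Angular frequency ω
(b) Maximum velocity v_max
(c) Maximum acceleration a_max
ω = √(k/m) = √(79.9/0.27) = 17.2 rad/s
v_max = ωA = 17.2×0.078 = 1.342 m/s
a_max = ω²A = 17.2²×0.078 = 23.08 m/s²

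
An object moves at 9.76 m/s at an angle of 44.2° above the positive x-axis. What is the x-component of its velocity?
vₓ = v cos(θ) = 9.76 × cos(44.2°) = 7.0 m/s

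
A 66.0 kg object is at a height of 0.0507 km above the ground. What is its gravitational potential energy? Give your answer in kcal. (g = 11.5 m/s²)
PE = mgh = 66 kg × 11.5 m/s² × 50.7 m = 3.848e+04 J = 9.197 kcal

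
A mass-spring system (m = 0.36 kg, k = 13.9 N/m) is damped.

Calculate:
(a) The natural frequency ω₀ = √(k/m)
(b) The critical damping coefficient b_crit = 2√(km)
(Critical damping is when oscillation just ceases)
ω₀ = √(k/m) = √(13.9/0.36) = 6.214 rad/s
b_crit = 2√(km) = 2√(13.9×0.36) = 4.474 kg/s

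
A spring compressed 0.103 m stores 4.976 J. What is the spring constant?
PE = ½kx² → k = 2PE/x² = 2×4.976/0.103² = 938.1 N/m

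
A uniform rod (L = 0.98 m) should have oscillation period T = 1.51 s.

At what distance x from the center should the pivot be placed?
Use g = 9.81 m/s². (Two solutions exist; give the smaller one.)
T = 2π√((L²/12 + x²)/(gx)). Let c = T²g/(4π²) = 0.5666.
x² − cx + L²/12 = 0 → x = (c − √(c² − L²/3))/2 = 0.2684 m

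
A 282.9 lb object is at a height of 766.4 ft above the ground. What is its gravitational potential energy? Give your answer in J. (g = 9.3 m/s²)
PE = mgh = 128.3 kg × 9.3 m/s² × 233.6 m = 2.788e+05 J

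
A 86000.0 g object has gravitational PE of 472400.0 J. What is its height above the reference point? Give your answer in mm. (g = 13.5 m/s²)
PE = mgh → h = PE/(mg) = 4.724e+05 J / (86 kg × 13.5 m/s²) = 406.9 m = 406900.0 mm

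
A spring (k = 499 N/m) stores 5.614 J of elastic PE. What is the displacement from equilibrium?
PE = ½kx² → x = √(2PE/k) = √(2×5.614/499) = 0.15 m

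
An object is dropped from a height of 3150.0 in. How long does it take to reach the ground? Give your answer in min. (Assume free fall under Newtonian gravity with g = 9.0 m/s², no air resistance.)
t = √(2h/g) (with unit conversion) = 0.07028 min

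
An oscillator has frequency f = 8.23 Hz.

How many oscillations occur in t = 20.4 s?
n = f×t = 8.23×20.4 = 167.9 oscillations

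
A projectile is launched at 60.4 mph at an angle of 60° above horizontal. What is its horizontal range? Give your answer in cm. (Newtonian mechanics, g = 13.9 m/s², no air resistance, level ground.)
R = v₀² sin(2θ) / g (with unit conversion) = 4542.0 cm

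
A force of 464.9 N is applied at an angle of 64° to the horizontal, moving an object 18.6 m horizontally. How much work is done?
W = Fd cosθ = 464.9×18.6×cos(64°) = 3790.7 J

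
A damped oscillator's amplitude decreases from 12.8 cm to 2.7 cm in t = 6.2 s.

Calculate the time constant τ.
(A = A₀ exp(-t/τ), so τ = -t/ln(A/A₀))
A/A₀ = 2.7/12.8 = 0.2109; ln(A/A₀) = -1.556
τ = −t/ln(A/A₀) = −6.2/-1.556 = 3.984 s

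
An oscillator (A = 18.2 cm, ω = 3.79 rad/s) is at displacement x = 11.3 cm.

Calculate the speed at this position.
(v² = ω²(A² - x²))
v = ω√(A² − x²) = 3.79×√(0.182² − 0.113²) = 0.5407 m/s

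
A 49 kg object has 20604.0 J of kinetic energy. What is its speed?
KE = ½mv² → v = √(2KE/m) = √(2×20604.0/49) = 29.0 m/s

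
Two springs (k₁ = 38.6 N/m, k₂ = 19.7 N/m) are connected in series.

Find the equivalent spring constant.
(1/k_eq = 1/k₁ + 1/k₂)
1/k_eq = 1/38.6 + 1/19.7 = 0.076668; k_eq = 13.04 N/m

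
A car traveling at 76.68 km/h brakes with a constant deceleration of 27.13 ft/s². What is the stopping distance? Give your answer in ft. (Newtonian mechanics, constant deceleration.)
d = v₀² / (2a) (with unit conversion) = 90.0 ft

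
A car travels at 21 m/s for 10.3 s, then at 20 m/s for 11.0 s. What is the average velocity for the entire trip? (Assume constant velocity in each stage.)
d₁ = v₁t₁ = 21 × 10.3 = 216.3 m
d₂ = v₂t₂ = 20 × 11.0 = 220 m
d_total = 436.3 m, t_total = 21.3 s
v_avg = d_total/t_total = 436.3/21.3 = 20.48 m/s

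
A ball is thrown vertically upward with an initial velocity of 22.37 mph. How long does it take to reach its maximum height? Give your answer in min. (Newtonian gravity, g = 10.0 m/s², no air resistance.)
t_up = v₀/g (with unit conversion) = 0.01667 min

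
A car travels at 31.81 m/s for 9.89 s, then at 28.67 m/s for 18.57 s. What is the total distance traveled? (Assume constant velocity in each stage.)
d₁ = v₁t₁ = 31.81 × 9.89 = 314.601 m
d₂ = v₂t₂ = 28.67 × 18.57 = 532.402 m
d_total = 314.601 + 532.402 = 847.0 m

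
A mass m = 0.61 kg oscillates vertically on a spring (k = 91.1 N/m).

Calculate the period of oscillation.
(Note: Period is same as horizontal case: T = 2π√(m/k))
T = 2π√(m/k) = 2π√(0.61/91.1) = 0.5141 s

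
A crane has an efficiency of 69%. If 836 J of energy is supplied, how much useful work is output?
W_out = η × W_in = 0.69 × 836 = 576.84 J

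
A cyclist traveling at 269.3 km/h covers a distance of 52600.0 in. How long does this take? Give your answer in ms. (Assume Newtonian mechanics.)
t = d/v (with unit conversion) = 17860.0 ms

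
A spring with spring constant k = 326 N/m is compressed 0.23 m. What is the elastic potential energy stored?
PE = ½kx² = ½×326×0.23² = 8.623 J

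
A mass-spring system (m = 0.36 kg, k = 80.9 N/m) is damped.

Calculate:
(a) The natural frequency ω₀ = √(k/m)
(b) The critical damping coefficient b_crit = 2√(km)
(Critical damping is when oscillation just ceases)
ω₀ = √(k/m) = √(80.9/0.36) = 14.99 rad/s
b_crit = 2√(km) = 2√(80.9×0.36) = 10.79 kg/s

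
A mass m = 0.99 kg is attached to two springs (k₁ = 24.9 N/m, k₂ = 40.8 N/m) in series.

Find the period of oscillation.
k_eq = k₁k₂/(k₁+k₂) = 15.46 N/m
T = 2π√(m/k_eq) = 2π√(0.99/15.46) = 1.59 s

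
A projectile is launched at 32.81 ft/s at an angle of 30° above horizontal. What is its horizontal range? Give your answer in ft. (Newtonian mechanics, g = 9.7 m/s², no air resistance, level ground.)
R = v₀² sin(2θ) / g (with unit conversion) = 29.29 ft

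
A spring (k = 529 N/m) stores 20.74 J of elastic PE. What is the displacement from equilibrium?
PE = ½kx² → x = √(2PE/k) = √(2×20.74/529) = 0.28 m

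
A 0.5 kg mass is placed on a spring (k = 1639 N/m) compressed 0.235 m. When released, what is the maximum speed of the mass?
½kx² = ½mv² → v = x√(k/m) = 0.235×√(1639/0.5) = 13.45 m/s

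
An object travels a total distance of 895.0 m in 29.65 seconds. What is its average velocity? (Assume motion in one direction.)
v_avg = Δd / Δt = 895.0 / 29.65 = 30.19 m/s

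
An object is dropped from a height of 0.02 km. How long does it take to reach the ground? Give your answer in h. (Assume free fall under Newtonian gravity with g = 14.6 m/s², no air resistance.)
t = √(2h/g) (with unit conversion) = 0.0004598 h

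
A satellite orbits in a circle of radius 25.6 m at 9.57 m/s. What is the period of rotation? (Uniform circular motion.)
T = 2πr/v = 2π×25.6/9.57 = 16.81 s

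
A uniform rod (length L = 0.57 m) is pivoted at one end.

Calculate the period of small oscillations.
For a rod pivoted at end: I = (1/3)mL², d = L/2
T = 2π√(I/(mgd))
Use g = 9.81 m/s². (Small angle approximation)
I/m = (1/3)L² = 0.1083 m²; d = L/2 = 0.285 m
T = 2π√(I/(mgd)) = 2π√(0.1083/(9.81×0.285)) = 1.237 s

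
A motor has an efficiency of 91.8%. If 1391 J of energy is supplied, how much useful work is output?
W_out = η × W_in = 0.918 × 1391 = 1276.9 J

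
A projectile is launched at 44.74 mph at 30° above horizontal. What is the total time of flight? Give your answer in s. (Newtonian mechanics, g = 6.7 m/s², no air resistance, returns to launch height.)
T = 2v₀sin(θ)/g (with unit conversion) = 2.985 s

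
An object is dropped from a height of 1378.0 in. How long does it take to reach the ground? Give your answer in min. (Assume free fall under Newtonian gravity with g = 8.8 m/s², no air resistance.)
t = √(2h/g) (with unit conversion) = 0.04701 min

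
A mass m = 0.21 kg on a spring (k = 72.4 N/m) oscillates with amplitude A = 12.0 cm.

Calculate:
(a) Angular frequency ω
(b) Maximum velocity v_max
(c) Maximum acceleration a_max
ω = √(k/m) = √(72.4/0.21) = 18.57 rad/s
v_max = ωA = 18.57×0.12 = 2.228 m/s
a_max = ω²A = 18.57²×0.12 = 41.37 m/s²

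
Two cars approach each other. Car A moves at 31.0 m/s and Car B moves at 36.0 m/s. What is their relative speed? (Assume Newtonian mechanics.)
v_rel = v_A + v_B = 31.0 + 36.0 = 67.0 m/s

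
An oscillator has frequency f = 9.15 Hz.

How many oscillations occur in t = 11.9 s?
n = f×t = 9.15×11.9 = 108.9 oscillations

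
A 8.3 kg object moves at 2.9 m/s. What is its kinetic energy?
KE = ½mv² = ½×8.3×2.9² = 34.9015 J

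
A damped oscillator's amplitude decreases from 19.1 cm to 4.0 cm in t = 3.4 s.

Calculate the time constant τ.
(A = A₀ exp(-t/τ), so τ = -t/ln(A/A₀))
A/A₀ = 4.0/19.1 = 0.2094; ln(A/A₀) = -1.563
τ = −t/ln(A/A₀) = −3.4/-1.563 = 2.175 s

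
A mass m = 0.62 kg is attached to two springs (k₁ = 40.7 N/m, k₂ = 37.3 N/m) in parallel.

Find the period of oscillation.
k_eq = k₁+k₂ = 78 N/m
T = 2π√(m/k_eq) = 2π√(0.62/78) = 0.5602 s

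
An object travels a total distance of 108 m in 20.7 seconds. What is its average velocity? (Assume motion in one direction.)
v_avg = Δd / Δt = 108 / 20.7 = 5.22 m/s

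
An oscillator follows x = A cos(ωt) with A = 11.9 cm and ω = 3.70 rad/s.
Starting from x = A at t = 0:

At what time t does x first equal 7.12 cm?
cos(ωt) = x/A = 7.12/11.9 = 0.5983
ωt = arccos(0.5983) = 0.9294 rad
t = 0.9294/3.7 = 0.2512 s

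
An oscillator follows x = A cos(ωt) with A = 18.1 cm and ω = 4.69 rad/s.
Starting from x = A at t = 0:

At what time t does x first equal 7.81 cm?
cos(ωt) = x/A = 7.81/18.1 = 0.4315
ωt = arccos(0.4315) = 1.125 rad
t = 1.125/4.69 = 0.2398 s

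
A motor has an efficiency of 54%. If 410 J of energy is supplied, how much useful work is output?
W_out = η × W_in = 0.54 × 410 = 221.4 J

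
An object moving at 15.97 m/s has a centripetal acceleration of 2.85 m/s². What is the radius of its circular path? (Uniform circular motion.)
r = v²/a_c = 15.97²/2.85 = 89.49 m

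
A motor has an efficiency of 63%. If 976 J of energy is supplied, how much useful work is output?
W_out = η × W_in = 0.63 × 976 = 614.88 J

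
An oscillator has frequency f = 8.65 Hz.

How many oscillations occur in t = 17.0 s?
n = f×t = 8.65×17.0 = 147.1 oscillations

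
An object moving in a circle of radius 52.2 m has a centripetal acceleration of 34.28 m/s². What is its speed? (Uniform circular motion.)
v = √(a_c × r) = √(34.28 × 52.2) = 42.3 m/s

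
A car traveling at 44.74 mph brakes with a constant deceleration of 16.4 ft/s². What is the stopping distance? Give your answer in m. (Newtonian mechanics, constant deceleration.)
d = v₀² / (2a) (with unit conversion) = 40.01 m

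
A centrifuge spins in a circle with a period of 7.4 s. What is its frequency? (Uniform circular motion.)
f = 1/T = 1/7.4 = 0.1351 Hz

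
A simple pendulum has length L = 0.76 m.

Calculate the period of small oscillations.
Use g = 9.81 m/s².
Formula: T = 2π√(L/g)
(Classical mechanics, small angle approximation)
T = 2π√(L/g) = 2π√(0.76/9.81) = 1.749 s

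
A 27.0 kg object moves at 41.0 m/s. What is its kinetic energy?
KE = ½mv² = ½×27.0×41.0² = 22693.5 J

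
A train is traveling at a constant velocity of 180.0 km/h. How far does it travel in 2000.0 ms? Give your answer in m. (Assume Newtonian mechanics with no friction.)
d = vt (with unit conversion) = 100.0 m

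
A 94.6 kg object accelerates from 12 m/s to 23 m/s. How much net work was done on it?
W_net = ΔKE = ½m(v₂² − v₁²) = ½×94.6×(23² − 12²) = 18210.5 J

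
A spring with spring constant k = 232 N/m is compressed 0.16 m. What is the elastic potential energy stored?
PE = ½kx² = ½×232×0.16² = 2.97 J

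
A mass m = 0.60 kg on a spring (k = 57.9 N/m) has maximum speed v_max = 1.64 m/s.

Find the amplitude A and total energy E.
½mv²_max = ½kA² → A = v_max√(m/k) = 1.64×√(0.6/57.9) = 0.1669 m = 16.69 cm
E = ½mv²_max = ½×0.6×1.64² = 0.8069 J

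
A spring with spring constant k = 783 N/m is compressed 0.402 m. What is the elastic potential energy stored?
PE = ½kx² = ½×783×0.402² = 63.27 J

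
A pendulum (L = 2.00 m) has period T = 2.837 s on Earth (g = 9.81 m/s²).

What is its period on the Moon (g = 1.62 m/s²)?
T = 2π√(L/g), so T_moon/T_earth = √(g_earth/g_moon)
T_moon = 2π√(2.0/1.62) = 6.981 s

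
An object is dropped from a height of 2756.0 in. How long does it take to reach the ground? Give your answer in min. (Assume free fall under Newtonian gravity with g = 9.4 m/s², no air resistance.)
t = √(2h/g) (with unit conversion) = 0.06432 min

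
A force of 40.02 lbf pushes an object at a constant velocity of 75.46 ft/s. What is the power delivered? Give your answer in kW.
P = Fv = 178 N × 23 m/s = 4094 W = 4.094 kW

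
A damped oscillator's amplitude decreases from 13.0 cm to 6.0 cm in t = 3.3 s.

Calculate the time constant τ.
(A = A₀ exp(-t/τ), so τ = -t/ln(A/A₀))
A/A₀ = 6.0/13.0 = 0.4615; ln(A/A₀) = -0.7732
τ = −t/ln(A/A₀) = −3.3/-0.7732 = 4.268 s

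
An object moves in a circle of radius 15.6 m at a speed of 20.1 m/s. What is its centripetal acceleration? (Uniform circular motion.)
a_c = v²/r = 20.1²/15.6 = 404.01/15.6 = 25.9 m/s²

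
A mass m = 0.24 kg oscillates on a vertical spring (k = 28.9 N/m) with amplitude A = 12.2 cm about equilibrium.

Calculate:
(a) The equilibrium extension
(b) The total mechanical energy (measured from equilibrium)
x_eq = mg/k = 0.24×9.81/28.9 = 0.08147 m = 8.147 cm
E = ½kA² = ½×28.9×(0.122)² = 0.2151 J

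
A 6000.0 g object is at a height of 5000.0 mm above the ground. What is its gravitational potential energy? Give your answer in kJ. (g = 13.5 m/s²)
PE = mgh = 6 kg × 13.5 m/s² × 5 m = 405 J = 0.405 kJ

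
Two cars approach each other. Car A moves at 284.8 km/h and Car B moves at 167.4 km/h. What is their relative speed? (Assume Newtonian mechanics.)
v_rel = v_A + v_B = 284.8 + 167.4 = 452.2 km/h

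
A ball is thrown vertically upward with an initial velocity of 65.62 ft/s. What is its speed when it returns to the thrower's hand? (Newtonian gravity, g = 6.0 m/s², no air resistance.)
By conservation of energy, the ball returns at the same speed = 65.62 ft/s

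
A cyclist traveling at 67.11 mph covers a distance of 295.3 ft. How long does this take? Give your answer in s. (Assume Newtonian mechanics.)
t = d/v (with unit conversion) = 3.0 s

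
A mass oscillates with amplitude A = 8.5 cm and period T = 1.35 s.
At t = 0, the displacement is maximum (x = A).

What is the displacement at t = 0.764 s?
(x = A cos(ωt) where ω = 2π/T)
ω = 2π/T = 2π/1.35 = 4.654 rad/s
x = A cos(ωt) = 8.5×cos(4.654×0.764) = -7.781 cm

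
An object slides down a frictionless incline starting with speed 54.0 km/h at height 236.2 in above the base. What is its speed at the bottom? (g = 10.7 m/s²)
½mv₀² + mgh = ½mv² → v = √(v₀² + 2gh) = √(15² + 2×10.7×5.999) = 18.8 m/s = 67.68 km/h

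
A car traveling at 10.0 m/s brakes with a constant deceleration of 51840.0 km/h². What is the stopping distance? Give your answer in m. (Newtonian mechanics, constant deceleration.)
d = v₀² / (2a) (with unit conversion) = 12.5 m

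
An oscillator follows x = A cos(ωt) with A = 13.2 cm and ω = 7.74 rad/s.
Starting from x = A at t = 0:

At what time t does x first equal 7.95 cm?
cos(ωt) = x/A = 7.95/13.2 = 0.6023
ωt = arccos(0.6023) = 0.9245 rad
t = 0.9245/7.74 = 0.1194 s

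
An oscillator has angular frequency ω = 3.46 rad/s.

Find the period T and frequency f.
T = 2π/ω = 2π/3.46 = 1.816 s; f = ω/2π = 0.5507 Hz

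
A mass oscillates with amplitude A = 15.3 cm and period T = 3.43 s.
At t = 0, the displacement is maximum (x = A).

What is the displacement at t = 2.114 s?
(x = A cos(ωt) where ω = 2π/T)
ω = 2π/T = 2π/3.43 = 1.832 rad/s
x = A cos(ωt) = 15.3×cos(1.832×2.114) = -11.39 cm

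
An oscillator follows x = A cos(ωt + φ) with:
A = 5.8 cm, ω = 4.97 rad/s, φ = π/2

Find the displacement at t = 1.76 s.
x = A cos(ωt + φ) = 5.8×cos(4.97×1.76 + π/2) = -3.636 cm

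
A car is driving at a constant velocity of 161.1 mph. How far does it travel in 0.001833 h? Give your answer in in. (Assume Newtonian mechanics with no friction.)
d = vt (with unit conversion) = 18710.0 in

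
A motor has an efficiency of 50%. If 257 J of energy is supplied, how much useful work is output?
W_out = η × W_in = 0.5 × 257 = 128.5 J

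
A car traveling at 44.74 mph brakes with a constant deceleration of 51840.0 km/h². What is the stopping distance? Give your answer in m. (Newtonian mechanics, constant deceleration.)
d = v₀² / (2a) (with unit conversion) = 50.0 m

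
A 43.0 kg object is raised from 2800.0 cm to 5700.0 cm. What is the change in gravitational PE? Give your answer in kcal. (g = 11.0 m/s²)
ΔPE = mg(h₂ − h₁) = 43 kg × 11.0 m/s² × (57 − 28) m = 1.372e+04 J = 3.278 kcal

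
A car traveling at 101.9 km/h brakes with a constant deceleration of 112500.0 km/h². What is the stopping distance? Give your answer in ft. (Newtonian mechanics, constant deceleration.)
d = v₀² / (2a) (with unit conversion) = 151.4 ft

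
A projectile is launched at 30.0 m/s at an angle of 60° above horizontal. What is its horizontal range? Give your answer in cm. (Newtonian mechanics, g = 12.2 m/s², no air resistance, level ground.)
R = v₀² sin(2θ) / g (with unit conversion) = 6389.0 cm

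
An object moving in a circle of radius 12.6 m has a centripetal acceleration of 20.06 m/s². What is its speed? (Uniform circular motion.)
v = √(a_c × r) = √(20.06 × 12.6) = 15.9 m/s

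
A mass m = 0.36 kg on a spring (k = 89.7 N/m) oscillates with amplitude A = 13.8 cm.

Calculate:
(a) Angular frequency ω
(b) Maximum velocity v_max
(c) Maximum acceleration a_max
ω = √(k/m) = √(89.7/0.36) = 15.79 rad/s
v_max = ωA = 15.79×0.138 = 2.178 m/s
a_max = ω²A = 15.79²×0.138 = 34.39 m/s²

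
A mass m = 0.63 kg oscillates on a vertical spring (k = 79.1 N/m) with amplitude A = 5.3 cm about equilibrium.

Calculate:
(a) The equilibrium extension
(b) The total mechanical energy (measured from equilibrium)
x_eq = mg/k = 0.63×9.81/79.1 = 0.07813 m = 7.813 cm
E = ½kA² = ½×79.1×(0.053)² = 0.1111 J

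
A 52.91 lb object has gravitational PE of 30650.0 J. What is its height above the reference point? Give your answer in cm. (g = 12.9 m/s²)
PE = mgh → h = PE/(mg) = 3.065e+04 J / (24 kg × 12.9 m/s²) = 99 m = 9900.0 cm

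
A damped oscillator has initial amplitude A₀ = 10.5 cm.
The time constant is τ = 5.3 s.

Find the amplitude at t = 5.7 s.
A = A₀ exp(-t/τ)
A = A₀ exp(−t/τ) = 10.5×exp(−5.7/5.3) = 3.582 cm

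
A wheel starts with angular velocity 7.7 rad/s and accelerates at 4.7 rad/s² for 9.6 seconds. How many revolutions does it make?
θ = ω₀t + ½αt² = 7.7×9.6 + ½×4.7×9.6² = 290.5 rad
Revolutions = θ/(2π) = 290.5/(2π) = 46.23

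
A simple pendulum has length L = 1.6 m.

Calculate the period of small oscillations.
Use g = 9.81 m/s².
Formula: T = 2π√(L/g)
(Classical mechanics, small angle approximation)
T = 2π√(L/g) = 2π√(1.6/9.81) = 2.537 s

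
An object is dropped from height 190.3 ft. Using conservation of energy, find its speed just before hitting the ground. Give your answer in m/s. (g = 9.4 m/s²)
mgh = ½mv² → v = √(2gh) = √(2×9.4×58) = 33.02 m/s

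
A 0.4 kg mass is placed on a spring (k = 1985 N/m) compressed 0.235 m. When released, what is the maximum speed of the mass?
½kx² = ½mv² → v = x√(k/m) = 0.235×√(1985/0.4) = 16.55 m/s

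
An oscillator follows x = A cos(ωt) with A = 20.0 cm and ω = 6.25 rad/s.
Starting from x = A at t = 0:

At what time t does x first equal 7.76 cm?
cos(ωt) = x/A = 7.76/20.0 = 0.388
ωt = arccos(0.388) = 1.172 rad
t = 1.172/6.25 = 0.1876 s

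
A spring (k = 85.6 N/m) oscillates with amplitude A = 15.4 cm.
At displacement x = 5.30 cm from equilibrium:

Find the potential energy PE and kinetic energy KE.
E_total = ½kA² = ½×85.6×(0.154)² = 1.015 J
PE = ½kx² = ½×85.6×(0.053)² = 0.1202 J
KE = E_total − PE = 0.8948 J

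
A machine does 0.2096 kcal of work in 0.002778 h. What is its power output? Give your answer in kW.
P = W/t = 877 J / 10 s = 87.69 W = 0.08769 kW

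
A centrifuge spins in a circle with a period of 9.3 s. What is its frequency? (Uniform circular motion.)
f = 1/T = 1/9.3 = 0.1075 Hz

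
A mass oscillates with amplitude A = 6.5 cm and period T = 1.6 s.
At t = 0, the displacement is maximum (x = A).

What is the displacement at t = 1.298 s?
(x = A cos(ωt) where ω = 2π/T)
ω = 2π/T = 2π/1.6 = 3.927 rad/s
x = A cos(ωt) = 6.5×cos(3.927×1.298) = 2.44 cm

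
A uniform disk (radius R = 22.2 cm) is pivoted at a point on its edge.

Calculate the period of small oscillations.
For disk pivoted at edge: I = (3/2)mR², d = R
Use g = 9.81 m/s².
I/m = (3/2)R² = 0.07393 m²; d = R = 0.222 m
T = 2π√((3/2)R²/(gR)) = 2π√(3R/(2g)) = 1.158 s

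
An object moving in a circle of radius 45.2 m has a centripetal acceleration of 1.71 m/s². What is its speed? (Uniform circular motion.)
v = √(a_c × r) = √(1.71 × 45.2) = 8.79 m/s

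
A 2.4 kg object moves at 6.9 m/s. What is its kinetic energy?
KE = ½mv² = ½×2.4×6.9² = 57.132 J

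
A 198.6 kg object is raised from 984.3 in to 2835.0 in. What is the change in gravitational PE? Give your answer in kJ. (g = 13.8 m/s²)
ΔPE = mg(h₂ − h₁) = 198.6 kg × 13.8 m/s² × (72.01 − 25) m = 1.288e+05 J = 128.8 kJ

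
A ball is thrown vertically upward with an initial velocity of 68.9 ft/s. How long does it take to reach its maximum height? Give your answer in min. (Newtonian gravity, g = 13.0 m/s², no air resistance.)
t_up = v₀/g (with unit conversion) = 0.02692 min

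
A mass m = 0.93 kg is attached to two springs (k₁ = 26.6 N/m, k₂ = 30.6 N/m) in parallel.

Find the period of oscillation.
k_eq = k₁+k₂ = 57.2 N/m
T = 2π√(m/k_eq) = 2π√(0.93/57.2) = 0.8012 s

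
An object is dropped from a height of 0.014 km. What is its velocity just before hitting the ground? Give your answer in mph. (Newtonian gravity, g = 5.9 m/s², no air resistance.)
v = √(2gh) (with unit conversion) = 28.75 mph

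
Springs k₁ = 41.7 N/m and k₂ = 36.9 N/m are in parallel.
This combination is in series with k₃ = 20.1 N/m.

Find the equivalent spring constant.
k₁₂ = k₁ + k₂ = 78.6 N/m (parallel)
1/k_eq = 1/k₁₂ + 1/k₃ → k_eq = 16.01 N/m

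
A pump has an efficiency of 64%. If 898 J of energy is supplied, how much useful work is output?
W_out = η × W_in = 0.64 × 898 = 574.72 J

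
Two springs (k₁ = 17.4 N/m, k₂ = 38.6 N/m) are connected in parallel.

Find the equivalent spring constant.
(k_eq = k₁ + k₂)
k_eq = k₁ + k₂ = 17.4 + 38.6 = 56 N/m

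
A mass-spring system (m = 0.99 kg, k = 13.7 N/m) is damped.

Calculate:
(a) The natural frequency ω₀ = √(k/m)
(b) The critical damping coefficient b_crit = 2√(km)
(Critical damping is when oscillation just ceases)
ω₀ = √(k/m) = √(13.7/0.99) = 3.72 rad/s
b_crit = 2√(km) = 2√(13.7×0.99) = 7.366 kg/s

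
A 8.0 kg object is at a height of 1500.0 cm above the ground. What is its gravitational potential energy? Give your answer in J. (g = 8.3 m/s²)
PE = mgh = 8 kg × 8.3 m/s² × 15 m = 996 J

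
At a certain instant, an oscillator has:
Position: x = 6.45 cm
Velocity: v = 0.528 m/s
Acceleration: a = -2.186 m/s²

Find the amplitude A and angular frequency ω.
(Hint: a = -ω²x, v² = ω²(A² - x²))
a = −ω²x → ω = √(|a|/x) = √(2.186/0.0645) = 5.822 rad/s
v² = ω²(A² − x²) → A = √(x² + v²/ω²) = √(0.0645² + 0.528²/5.822²) = 0.1113 m = 11.13 cm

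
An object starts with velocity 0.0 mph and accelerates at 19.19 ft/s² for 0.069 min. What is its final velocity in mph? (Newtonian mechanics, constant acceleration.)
v = v₀ + at (with unit conversion) = 54.17 mph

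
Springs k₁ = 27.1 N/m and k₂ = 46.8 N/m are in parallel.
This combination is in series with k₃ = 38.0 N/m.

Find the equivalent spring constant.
k₁₂ = k₁ + k₂ = 73.9 N/m (parallel)
1/k_eq = 1/k₁₂ + 1/k₃ → k_eq = 25.1 N/m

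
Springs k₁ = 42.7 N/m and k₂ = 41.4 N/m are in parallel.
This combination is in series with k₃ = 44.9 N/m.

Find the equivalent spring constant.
k₁₂ = k₁ + k₂ = 84.1 N/m (parallel)
1/k_eq = 1/k₁₂ + 1/k₃ → k_eq = 29.27 N/m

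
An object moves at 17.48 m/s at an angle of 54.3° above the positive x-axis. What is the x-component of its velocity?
vₓ = v cos(θ) = 17.48 × cos(54.3°) = 10.2 m/s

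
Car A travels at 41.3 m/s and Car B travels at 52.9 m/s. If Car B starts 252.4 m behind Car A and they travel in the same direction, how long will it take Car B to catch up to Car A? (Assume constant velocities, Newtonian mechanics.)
Relative speed: v_rel = 52.9 - 41.3 = 11.6 m/s
Time to catch: t = d₀/v_rel = 252.4/11.6 = 21.76 s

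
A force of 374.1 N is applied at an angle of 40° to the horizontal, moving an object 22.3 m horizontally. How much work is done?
W = Fd cosθ = 374.1×22.3×cos(40°) = 6390.7 J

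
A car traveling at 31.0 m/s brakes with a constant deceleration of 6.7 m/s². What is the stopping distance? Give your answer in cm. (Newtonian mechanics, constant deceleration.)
d = v₀² / (2a) (with unit conversion) = 7172.0 cm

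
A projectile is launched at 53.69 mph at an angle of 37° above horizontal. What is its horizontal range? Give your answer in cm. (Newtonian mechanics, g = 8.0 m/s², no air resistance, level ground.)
R = v₀² sin(2θ) / g (with unit conversion) = 6922.0 cm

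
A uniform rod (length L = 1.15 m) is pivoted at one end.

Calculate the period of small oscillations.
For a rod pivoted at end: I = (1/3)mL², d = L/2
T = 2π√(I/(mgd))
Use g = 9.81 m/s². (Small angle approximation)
I/m = (1/3)L² = 0.4408 m²; d = L/2 = 0.575 m
T = 2π√(I/(mgd)) = 2π√(0.4408/(9.81×0.575)) = 1.757 s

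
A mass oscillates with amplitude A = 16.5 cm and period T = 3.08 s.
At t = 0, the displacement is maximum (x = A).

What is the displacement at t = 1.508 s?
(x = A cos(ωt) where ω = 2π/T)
ω = 2π/T = 2π/3.08 = 2.04 rad/s
x = A cos(ωt) = 16.5×cos(2.04×1.508) = -16.46 cm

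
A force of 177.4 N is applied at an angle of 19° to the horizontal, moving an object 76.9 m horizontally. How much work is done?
W = Fd cosθ = 177.4×76.9×cos(19°) = 12899.0 J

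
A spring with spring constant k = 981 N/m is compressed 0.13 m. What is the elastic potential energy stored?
PE = ½kx² = ½×981×0.13² = 8.289 J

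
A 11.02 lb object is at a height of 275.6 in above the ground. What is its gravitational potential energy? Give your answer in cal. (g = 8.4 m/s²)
PE = mgh = 4.999 kg × 8.4 m/s² × 7 m = 293.9 J = 70.25 cal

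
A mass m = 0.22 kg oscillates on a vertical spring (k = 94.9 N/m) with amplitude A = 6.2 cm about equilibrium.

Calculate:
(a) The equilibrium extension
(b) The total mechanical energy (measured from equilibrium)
x_eq = mg/k = 0.22×9.81/94.9 = 0.02274 m = 2.274 cm
E = ½kA² = ½×94.9×(0.062)² = 0.1824 J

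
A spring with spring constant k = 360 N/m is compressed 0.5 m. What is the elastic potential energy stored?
PE = ½kx² = ½×360×0.5² = 45.0 J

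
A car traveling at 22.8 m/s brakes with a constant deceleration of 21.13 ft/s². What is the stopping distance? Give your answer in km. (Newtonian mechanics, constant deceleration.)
d = v₀² / (2a) (with unit conversion) = 0.04036 km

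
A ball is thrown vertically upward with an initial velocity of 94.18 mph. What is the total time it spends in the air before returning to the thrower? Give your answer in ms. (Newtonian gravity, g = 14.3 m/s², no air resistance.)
t_total = 2v₀/g (with unit conversion) = 5888.0 ms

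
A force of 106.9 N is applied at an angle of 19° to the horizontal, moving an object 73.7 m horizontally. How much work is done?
W = Fd cosθ = 106.9×73.7×cos(19°) = 7449.3 J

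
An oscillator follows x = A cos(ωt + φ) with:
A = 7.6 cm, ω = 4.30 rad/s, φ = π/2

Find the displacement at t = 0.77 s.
x = A cos(ωt + φ) = 7.6×cos(4.3×0.77 + π/2) = 1.281 cm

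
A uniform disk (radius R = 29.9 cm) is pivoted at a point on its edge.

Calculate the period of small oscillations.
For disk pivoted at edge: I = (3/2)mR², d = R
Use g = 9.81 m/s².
I/m = (3/2)R² = 0.1341 m²; d = R = 0.299 m
T = 2π√((3/2)R²/(gR)) = 2π√(3R/(2g)) = 1.343 s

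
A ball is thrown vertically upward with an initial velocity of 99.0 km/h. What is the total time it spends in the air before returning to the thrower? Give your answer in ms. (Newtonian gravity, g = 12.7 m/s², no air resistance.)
t_total = 2v₀/g (with unit conversion) = 4331.0 ms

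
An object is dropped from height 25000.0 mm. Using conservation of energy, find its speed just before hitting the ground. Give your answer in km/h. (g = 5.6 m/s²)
mgh = ½mv² → v = √(2gh) = √(2×5.6×25) = 16.73 m/s = 60.24 km/h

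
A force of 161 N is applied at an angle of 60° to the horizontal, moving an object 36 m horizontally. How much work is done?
W = Fd cosθ = 161×36×cos(60°) = 2898.0 J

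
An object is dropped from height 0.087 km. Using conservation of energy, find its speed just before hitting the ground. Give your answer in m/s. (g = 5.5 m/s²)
mgh = ½mv² → v = √(2gh) = √(2×5.5×87) = 30.94 m/s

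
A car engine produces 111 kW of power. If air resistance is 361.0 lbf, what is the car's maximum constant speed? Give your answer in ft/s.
P = Fv → v = P/F = 111000 W / 1606 N = 69.12 m/s = 226.8 ft/s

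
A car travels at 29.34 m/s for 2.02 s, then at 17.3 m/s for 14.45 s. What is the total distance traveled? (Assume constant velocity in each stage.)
d₁ = v₁t₁ = 29.34 × 2.02 = 59.2668 m
d₂ = v₂t₂ = 17.3 × 14.45 = 249.985 m
d_total = 59.2668 + 249.985 = 309.25 m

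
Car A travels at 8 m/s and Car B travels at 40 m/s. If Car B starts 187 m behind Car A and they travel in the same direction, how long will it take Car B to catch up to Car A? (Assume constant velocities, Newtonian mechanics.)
Relative speed: v_rel = 40 - 8 = 32 m/s
Time to catch: t = d₀/v_rel = 187/32 = 5.84 s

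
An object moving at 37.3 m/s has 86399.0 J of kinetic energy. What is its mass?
KE = ½mv² → m = 2KE/v² = 2×86399.0/37.3² = 124.2 kg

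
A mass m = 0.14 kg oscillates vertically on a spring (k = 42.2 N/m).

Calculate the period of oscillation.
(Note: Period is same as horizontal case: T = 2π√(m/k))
T = 2π√(m/k) = 2π√(0.14/42.2) = 0.3619 s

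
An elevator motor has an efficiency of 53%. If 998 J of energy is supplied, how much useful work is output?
W_out = η × W_in = 0.53 × 998 = 528.94 J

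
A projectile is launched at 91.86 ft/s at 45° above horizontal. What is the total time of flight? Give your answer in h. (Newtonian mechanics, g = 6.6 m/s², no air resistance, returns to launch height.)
T = 2v₀sin(θ)/g (with unit conversion) = 0.001667 h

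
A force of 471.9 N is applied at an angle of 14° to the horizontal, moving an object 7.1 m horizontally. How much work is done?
W = Fd cosθ = 471.9×7.1×cos(14°) = 3251.0 J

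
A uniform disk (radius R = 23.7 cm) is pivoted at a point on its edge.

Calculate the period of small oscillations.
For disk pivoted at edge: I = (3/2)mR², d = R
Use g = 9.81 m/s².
I/m = (3/2)R² = 0.08425 m²; d = R = 0.237 m
T = 2π√((3/2)R²/(gR)) = 2π√(3R/(2g)) = 1.196 s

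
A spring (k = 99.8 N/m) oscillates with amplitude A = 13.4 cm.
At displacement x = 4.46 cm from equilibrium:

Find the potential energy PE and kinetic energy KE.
E_total = ½kA² = ½×99.8×(0.134)² = 0.896 J
PE = ½kx² = ½×99.8×(0.0446)² = 0.09926 J
KE = E_total − PE = 0.7967 J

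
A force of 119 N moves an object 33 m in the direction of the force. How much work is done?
W = Fd = 119×33 = 3927.0 J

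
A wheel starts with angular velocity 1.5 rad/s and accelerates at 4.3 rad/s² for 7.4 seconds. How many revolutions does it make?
θ = ω₀t + ½αt² = 1.5×7.4 + ½×4.3×7.4² = 128.83 rad
Revolutions = θ/(2π) = 128.83/(2π) = 20.5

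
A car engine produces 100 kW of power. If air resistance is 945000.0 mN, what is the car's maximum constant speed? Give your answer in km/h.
P = Fv → v = P/F = 100000 W / 945 N = 105.8 m/s = 381.0 km/h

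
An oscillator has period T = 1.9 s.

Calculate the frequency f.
f = 1/T = 1/1.9 = 0.5263 Hz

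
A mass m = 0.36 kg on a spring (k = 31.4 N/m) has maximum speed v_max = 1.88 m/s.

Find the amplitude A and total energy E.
½mv²_max = ½kA² → A = v_max√(m/k) = 1.88×√(0.36/31.4) = 0.2013 m = 20.13 cm
E = ½mv²_max = ½×0.36×1.88² = 0.6362 J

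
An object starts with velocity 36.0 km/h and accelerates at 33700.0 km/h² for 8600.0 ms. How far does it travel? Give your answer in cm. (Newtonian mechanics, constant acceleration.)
d = v₀t + ½at² (with unit conversion) = 18220.0 cm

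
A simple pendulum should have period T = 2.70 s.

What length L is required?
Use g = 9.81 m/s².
T = 2π√(L/g) → L = g(T/2π)² = 9.81×(2.7/2π)² = 1.811 m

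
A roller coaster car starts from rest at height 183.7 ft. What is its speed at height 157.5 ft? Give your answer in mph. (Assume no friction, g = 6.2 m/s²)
mgh₁ = ½mv₂² + mgh₂ → v₂ = √(2g(h₁−h₂)) = √(2×6.2×(55.99−48.01)) = 9.951 m/s = 22.26 mph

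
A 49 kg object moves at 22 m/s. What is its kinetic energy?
KE = ½mv² = ½×49×22² = 11858.0 J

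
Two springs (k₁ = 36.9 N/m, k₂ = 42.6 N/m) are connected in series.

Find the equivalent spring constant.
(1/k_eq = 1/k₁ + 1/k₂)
1/k_eq = 1/36.9 + 1/42.6 = 0.050574; k_eq = 19.77 N/m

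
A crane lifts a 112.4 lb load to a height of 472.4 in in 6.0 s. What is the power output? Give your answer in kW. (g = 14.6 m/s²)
W = mgh = 50.98×14.6×12 = 8932 J
P = W/t = 8932/6 = 1489 W = 1.489 kW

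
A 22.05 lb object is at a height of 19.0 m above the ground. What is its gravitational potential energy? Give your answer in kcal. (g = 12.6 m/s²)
PE = mgh = 10 kg × 12.6 m/s² × 19 m = 2394 J = 0.5723 kcal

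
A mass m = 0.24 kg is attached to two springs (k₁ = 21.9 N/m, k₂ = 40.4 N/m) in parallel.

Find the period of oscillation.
k_eq = k₁+k₂ = 62.3 N/m
T = 2π√(m/k_eq) = 2π√(0.24/62.3) = 0.39 s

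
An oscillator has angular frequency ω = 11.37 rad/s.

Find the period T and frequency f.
T = 2π/ω = 2π/11.37 = 0.5526 s; f = ω/2π = 1.81 Hz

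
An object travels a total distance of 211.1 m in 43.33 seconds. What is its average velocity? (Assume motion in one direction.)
v_avg = Δd / Δt = 211.1 / 43.33 = 4.87 m/s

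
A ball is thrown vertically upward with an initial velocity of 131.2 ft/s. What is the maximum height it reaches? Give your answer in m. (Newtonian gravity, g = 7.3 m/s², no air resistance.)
h_max = v₀²/(2g) (with unit conversion) = 109.5 m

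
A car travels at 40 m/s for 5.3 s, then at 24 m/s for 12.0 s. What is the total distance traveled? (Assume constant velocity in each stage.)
d₁ = v₁t₁ = 40 × 5.3 = 212 m
d₂ = v₂t₂ = 24 × 12.0 = 288 m
d_total = 212 + 288 = 500.0 m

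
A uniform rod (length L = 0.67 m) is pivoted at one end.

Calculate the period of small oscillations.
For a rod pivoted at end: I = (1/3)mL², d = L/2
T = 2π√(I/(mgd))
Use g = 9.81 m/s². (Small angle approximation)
I/m = (1/3)L² = 0.1496 m²; d = L/2 = 0.335 m
T = 2π√(I/(mgd)) = 2π√(0.1496/(9.81×0.335)) = 1.341 s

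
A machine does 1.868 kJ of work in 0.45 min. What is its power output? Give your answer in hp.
P = W/t = 1868 J / 27 s = 69.19 W = 0.09278 hp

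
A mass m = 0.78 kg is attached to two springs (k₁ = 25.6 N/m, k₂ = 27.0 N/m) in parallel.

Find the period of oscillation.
k_eq = k₁+k₂ = 52.6 N/m
T = 2π√(m/k_eq) = 2π√(0.78/52.6) = 0.7651 s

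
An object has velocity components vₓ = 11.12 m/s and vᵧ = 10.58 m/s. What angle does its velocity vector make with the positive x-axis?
θ = arctan(vᵧ/vₓ) = arctan(10.58/11.12) = 43.57°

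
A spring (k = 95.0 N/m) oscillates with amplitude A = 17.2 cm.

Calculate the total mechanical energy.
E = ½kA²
E = ½kA² = ½×95.0×(0.172)² = 1.405 J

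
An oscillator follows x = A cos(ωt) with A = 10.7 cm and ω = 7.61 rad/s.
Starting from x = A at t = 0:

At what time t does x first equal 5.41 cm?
cos(ωt) = x/A = 5.41/10.7 = 0.5056
ωt = arccos(0.5056) = 1.041 rad
t = 1.041/7.61 = 0.1368 s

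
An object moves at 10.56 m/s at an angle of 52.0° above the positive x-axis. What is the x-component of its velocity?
vₓ = v cos(θ) = 10.56 × cos(52.0°) = 6.5 m/s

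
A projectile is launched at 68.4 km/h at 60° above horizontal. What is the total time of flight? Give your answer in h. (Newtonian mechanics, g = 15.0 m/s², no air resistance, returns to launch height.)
T = 2v₀sin(θ)/g (with unit conversion) = 0.0006094 h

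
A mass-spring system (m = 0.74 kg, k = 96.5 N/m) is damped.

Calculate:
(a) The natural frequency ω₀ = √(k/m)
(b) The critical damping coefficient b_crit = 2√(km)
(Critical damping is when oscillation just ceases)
ω₀ = √(k/m) = √(96.5/0.74) = 11.42 rad/s
b_crit = 2√(km) = 2√(96.5×0.74) = 16.9 kg/s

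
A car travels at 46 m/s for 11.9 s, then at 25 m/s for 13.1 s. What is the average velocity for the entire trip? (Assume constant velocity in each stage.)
d₁ = v₁t₁ = 46 × 11.9 = 547.4 m
d₂ = v₂t₂ = 25 × 13.1 = 327.5 m
d_total = 874.9 m, t_total = 25 s
v_avg = d_total/t_total = 874.9/25 = 35.0 m/s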